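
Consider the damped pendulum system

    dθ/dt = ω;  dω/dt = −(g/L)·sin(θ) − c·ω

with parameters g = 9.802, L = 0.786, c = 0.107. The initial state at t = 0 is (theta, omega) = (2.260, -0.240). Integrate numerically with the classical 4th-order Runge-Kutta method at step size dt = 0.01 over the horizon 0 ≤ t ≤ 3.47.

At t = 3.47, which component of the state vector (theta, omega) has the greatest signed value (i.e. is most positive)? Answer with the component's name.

t=0.000: state=(2.260, -0.240)
step 1 (dt=0.01): k1=(-0.240, -9.599), k2=(-0.288, -9.603), k3=(-0.288, -9.605), k4=(-0.336, -9.611); state += dt/6·(k1+2k2+2k3+k4)
t=0.010: state=(2.257, -0.336)
t=0.020: state=(2.253, -0.432)
t=0.030: state=(2.248, -0.529)
continuing one RK4 step at a time; state shown every 20 steps (Δt=0.2):
t=0.200: state=(2.014, -2.267)
t=0.400: state=(1.329, -4.615)
t=0.600: state=(0.216, -6.192)
t=0.800: state=(-0.964, -5.168)
t=1.000: state=(-1.755, -2.689)
t=1.200: state=(-2.053, -0.342)
t=1.400: state=(-1.900, 1.893)
t=1.600: state=(-1.283, 4.276)
t=1.800: state=(-0.239, 5.854)
t=2.000: state=(0.884, 4.950)
t=2.200: state=(1.639, 2.521)
t=2.400: state=(1.895, 0.076)
t=2.600: state=(1.673, -2.309)
t=2.800: state=(0.973, -4.624)
t=3.000: state=(-0.085, -5.567)
t=3.200: state=(-1.084, -4.090)
t=3.400: state=(-1.656, -1.600)
t=3.470: state=(-1.738, -0.726)
compare at T: theta=-1.738, omega=-0.726

largest component: omega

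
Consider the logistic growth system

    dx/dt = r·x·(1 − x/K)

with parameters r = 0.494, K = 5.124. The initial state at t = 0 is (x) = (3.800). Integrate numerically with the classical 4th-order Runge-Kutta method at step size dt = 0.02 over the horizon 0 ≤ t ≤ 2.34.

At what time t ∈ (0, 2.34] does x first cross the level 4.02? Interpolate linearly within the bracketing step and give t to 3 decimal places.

t = 0.482

t=0.000: state=(3.800)
step 1 (dt=0.02): k1=(0.485), k2=(0.484), k3=(0.484), k4=(0.483); state += dt/6·(k1+2k2+2k3+k4)
t=0.020: state=(3.810)
t=0.040: state=(3.819)
t=0.060: state=(3.829)
continuing one RK4 step at a time; state shown every 5 steps (Δt=0.1):
t=0.100: state=(3.848)
t=0.200: state=(3.895)
t=0.300: state=(3.940)
t=0.400: state=(3.985)
t=0.480: state=(4.019)
next step: t=0.500: state=(4.028) — x has crossed 4.02
linear interpolation between t=0.480 (4.01924) and t=0.500 (4.02778) → t≈0.482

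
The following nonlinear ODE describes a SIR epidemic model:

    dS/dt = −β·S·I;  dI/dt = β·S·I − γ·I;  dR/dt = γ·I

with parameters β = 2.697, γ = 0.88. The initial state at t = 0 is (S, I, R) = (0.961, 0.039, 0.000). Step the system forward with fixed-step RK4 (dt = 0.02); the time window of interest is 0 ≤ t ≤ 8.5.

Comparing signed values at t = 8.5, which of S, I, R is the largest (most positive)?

largest component: R

t=0.000: state=(0.961, 0.039, 0.000)
step 1 (dt=0.02): k1=(-0.101, 0.067, 0.034), k2=(-0.103, 0.068, 0.035), k3=(-0.103, 0.068, 0.035), k4=(-0.104, 0.069, 0.036); state += dt/6·(k1+2k2+2k3+k4)
t=0.020: state=(0.959, 0.040, 0.001)
t=0.040: state=(0.957, 0.042, 0.001)
t=0.060: state=(0.955, 0.043, 0.002)
continuing one RK4 step at a time; state shown every 25 steps (Δt=0.5):
t=0.500: state=(0.886, 0.088, 0.027)
t=1.000: state=(0.746, 0.171, 0.082)
t=1.500: state=(0.555, 0.266, 0.179)
t=2.000: state=(0.372, 0.318, 0.310)
t=2.500: state=(0.242, 0.308, 0.450)
t=3.000: state=(0.165, 0.260, 0.576)
t=3.500: state=(0.121, 0.202, 0.677)
t=4.000: state=(0.095, 0.150, 0.754)
t=4.500: state=(0.080, 0.109, 0.811)
t=5.000: state=(0.071, 0.078, 0.852)
t=5.500: state=(0.065, 0.055, 0.881)
t=6.000: state=(0.061, 0.038, 0.901)
t=6.500: state=(0.058, 0.027, 0.915)
t=7.000: state=(0.056, 0.019, 0.925)
t=7.500: state=(0.055, 0.013, 0.932)
t=8.000: state=(0.054, 0.009, 0.937)
t=8.500: state=(0.054, 0.006, 0.940)
compare at T: S=0.054, I=0.006, R=0.940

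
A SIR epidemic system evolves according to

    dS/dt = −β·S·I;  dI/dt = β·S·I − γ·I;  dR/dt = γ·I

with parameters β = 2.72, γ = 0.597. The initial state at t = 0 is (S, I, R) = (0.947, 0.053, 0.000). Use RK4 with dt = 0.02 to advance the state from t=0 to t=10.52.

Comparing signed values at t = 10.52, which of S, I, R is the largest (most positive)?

largest component: R

t=0.000: state=(0.947, 0.053, 0.000)
step 1 (dt=0.02): k1=(-0.137, 0.105, 0.032), k2=(-0.139, 0.107, 0.032), k3=(-0.139, 0.107, 0.032), k4=(-0.142, 0.109, 0.033); state += dt/6·(k1+2k2+2k3+k4)
t=0.020: state=(0.944, 0.055, 0.001)
t=0.040: state=(0.941, 0.057, 0.001)
t=0.060: state=(0.938, 0.060, 0.002)
continuing one RK4 step at a time; state shown every 25 steps (Δt=0.5):
t=0.500: state=(0.840, 0.134, 0.026)
t=1.000: state=(0.640, 0.274, 0.086)
t=1.500: state=(0.399, 0.411, 0.190)
t=2.000: state=(0.218, 0.460, 0.322)
t=2.500: state=(0.119, 0.425, 0.456)
t=3.000: state=(0.070, 0.357, 0.573)
t=3.500: state=(0.045, 0.286, 0.669)
t=4.000: state=(0.032, 0.223, 0.745)
t=4.500: state=(0.024, 0.172, 0.804)
t=5.000: state=(0.020, 0.132, 0.849)
t=5.500: state=(0.017, 0.100, 0.883)
t=6.000: state=(0.015, 0.076, 0.909)
t=6.500: state=(0.014, 0.057, 0.929)
t=7.000: state=(0.013, 0.043, 0.944)
t=7.500: state=(0.012, 0.033, 0.955)
t=8.000: state=(0.012, 0.025, 0.964)
t=8.500: state=(0.011, 0.019, 0.970)
t=9.000: state=(0.011, 0.014, 0.975)
t=9.500: state=(0.011, 0.011, 0.978)
t=10.000: state=(0.011, 0.008, 0.981)
t=10.500: state=(0.011, 0.006, 0.983)
t=10.520: state=(0.011, 0.006, 0.983)
compare at T: S=0.011, I=0.006, R=0.983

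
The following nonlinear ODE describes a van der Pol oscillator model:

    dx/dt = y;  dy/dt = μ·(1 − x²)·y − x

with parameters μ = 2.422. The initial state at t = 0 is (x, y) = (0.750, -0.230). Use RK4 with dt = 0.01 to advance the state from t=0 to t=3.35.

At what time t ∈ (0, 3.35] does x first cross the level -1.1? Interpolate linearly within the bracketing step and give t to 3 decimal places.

t=0.000: state=(0.750, -0.230)
step 1 (dt=0.01): k1=(-0.230, -0.994), k2=(-0.235, -0.999), k3=(-0.235, -0.999), k4=(-0.240, -1.004); state += dt/6·(k1+2k2+2k3+k4)
t=0.010: state=(0.748, -0.240)
t=0.020: state=(0.745, -0.250)
t=0.030: state=(0.743, -0.260)
continuing one RK4 step at a time; state shown every 20 steps (Δt=0.2):
t=0.200: state=(0.683, -0.453)
t=0.400: state=(0.563, -0.755)
t=0.600: state=(0.370, -1.215)
t=0.800: state=(0.057, -1.977)
t=1.000: state=(-0.446, -3.090)
t=1.180: state=(-1.065, -3.550)
next step: t=1.190: state=(-1.100, -3.525) — x has crossed -1.1
linear interpolation between t=1.180 (-1.06500) and t=1.190 (-1.10037) → t≈1.190

t = 1.190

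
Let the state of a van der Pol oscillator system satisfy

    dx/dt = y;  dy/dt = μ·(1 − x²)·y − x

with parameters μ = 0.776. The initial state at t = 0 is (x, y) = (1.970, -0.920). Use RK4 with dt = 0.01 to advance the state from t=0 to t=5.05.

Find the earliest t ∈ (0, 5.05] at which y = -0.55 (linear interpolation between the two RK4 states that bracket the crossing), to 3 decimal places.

t=0.000: state=(1.970, -0.920)
step 1 (dt=0.01): k1=(-0.920, 0.087), k2=(-0.920, 0.077), k3=(-0.920, 0.078), k4=(-0.919, 0.068); state += dt/6·(k1+2k2+2k3+k4)
t=0.010: state=(1.961, -0.919)
t=0.020: state=(1.952, -0.919)
t=0.030: state=(1.942, -0.918)
continuing one RK4 step at a time; state shown every 20 steps (Δt=0.2):
t=0.200: state=(1.786, -0.934)
t=0.400: state=(1.593, -0.995)
t=0.600: state=(1.385, -1.095)
t=0.800: state=(1.152, -1.239)
t=1.000: state=(0.886, -1.434)
t=1.200: state=(0.575, -1.692)
t=1.400: state=(0.205, -2.011)
t=1.600: state=(-0.231, -2.342)
t=1.800: state=(-0.723, -2.535)
t=2.000: state=(-1.219, -2.354)
t=2.200: state=(-1.634, -1.729)
t=2.400: state=(-1.900, -0.934)
t=2.500: state=(-1.975, -0.579)
next step: t=2.510: state=(-1.981, -0.547) — y has crossed -0.55
linear interpolation between t=2.500 (-0.57928) and t=2.510 (-0.54679) → t≈2.509

t = 2.509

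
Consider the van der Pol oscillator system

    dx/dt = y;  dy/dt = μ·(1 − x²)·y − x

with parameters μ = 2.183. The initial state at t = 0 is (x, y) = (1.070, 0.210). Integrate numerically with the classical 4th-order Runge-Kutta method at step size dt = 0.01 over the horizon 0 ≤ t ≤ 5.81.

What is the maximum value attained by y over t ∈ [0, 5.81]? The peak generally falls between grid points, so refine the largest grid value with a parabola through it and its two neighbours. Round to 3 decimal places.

t=0.000: state=(1.070, 0.210)
step 1 (dt=0.01): k1=(0.210, -1.136), k2=(0.204, -1.137), k3=(0.204, -1.137), k4=(0.199, -1.137); state += dt/6·(k1+2k2+2k3+k4)
t=0.010: state=(1.072, 0.199)
t=0.020: state=(1.074, 0.187)
t=0.030: state=(1.076, 0.176)
continuing one RK4 step at a time; state shown every 20 steps (Δt=0.2):
t=0.200: state=(1.089, -0.014)
t=0.400: state=(1.066, -0.222)
t=0.600: state=(1.002, -0.419)
t=0.800: state=(0.897, -0.632)
t=1.000: state=(0.745, -0.905)
t=1.200: state=(0.526, -1.317)
t=1.400: state=(0.200, -2.003)
t=1.600: state=(-0.302, -3.066)
t=1.800: state=(-1.007, -3.754)
t=2.000: state=(-1.651, -2.357)
t=2.200: state=(-1.932, -0.631)
t=2.400: state=(-1.978, 0.043)
t=2.600: state=(-1.946, 0.237)
t=2.800: state=(-1.891, 0.301)
t=3.000: state=(-1.828, 0.332)
t=3.200: state=(-1.759, 0.357)
t=3.400: state=(-1.685, 0.384)
t=3.600: state=(-1.605, 0.416)
t=3.800: state=(-1.518, 0.455)
t=4.000: state=(-1.422, 0.506)
t=4.200: state=(-1.314, 0.575)
t=4.400: state=(-1.190, 0.671)
t=4.600: state=(-1.043, 0.815)
t=4.800: state=(-0.859, 1.043)
t=5.000: state=(-0.615, 1.432)
t=5.200: state=(-0.266, 2.130)
t=5.400: state=(0.268, 3.271)
t=5.600: state=(1.024, 4.027)
t=5.800: state=(1.704, 2.414)
t=5.810: state=(1.728, 2.297)
largest grid value and its neighbours: y(5.570)=4.03739, y(5.580)=4.04128, y(5.590)=4.03804
parabola through these three points peaks at t≈5.580 with y≈4.04128

max y = 4.041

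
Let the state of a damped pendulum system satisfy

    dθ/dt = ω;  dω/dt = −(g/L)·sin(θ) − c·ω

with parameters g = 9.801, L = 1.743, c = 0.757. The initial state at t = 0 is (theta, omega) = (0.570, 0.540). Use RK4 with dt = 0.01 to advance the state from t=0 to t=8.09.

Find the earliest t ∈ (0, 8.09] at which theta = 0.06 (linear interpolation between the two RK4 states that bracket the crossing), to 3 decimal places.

t = 0.864

t=0.000: state=(0.570, 0.540)
step 1 (dt=0.01): k1=(0.540, -3.443), k2=(0.523, -3.443), k3=(0.523, -3.442), k4=(0.506, -3.442); state += dt/6·(k1+2k2+2k3+k4)
t=0.010: state=(0.575, 0.506)
t=0.020: state=(0.580, 0.471)
t=0.030: state=(0.585, 0.437)
continuing one RK4 step at a time; state shown every 50 steps (Δt=0.5):
t=0.500: state=(0.449, -0.883)
t=0.860: state=(0.064, -1.116)
next step: t=0.870: state=(0.053, -1.111) — theta has crossed 0.06
linear interpolation between t=0.860 (0.06425) and t=0.870 (0.05312) → t≈0.864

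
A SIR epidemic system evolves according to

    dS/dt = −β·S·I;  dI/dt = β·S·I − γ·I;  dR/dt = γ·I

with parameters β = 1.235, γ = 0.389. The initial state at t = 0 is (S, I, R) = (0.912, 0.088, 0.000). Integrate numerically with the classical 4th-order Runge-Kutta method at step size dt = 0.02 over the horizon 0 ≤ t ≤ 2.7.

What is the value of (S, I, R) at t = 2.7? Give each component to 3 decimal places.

t=0.000: state=(0.912, 0.088, 0.000)
step 1 (dt=0.02): k1=(-0.099, 0.065, 0.034), k2=(-0.100, 0.065, 0.034), k3=(-0.100, 0.065, 0.034), k4=(-0.100, 0.066, 0.035); state += dt/6·(k1+2k2+2k3+k4)
t=0.020: state=(0.910, 0.089, 0.001)
t=0.040: state=(0.908, 0.091, 0.001)
t=0.060: state=(0.906, 0.092, 0.002)
continuing one RK4 step at a time; state shown every 5 steps (Δt=0.1):
t=0.100: state=(0.902, 0.095, 0.004)
t=0.200: state=(0.891, 0.102, 0.007)
t=0.300: state=(0.879, 0.109, 0.011)
t=0.400: state=(0.867, 0.117, 0.016)
t=0.500: state=(0.854, 0.125, 0.021)
t=0.600: state=(0.841, 0.134, 0.026)
t=0.700: state=(0.827, 0.142, 0.031)
t=0.800: state=(0.812, 0.152, 0.037)
t=0.900: state=(0.796, 0.161, 0.043)
t=1.000: state=(0.780, 0.171, 0.049)
t=1.100: state=(0.763, 0.181, 0.056)
t=1.200: state=(0.746, 0.191, 0.063)
t=1.300: state=(0.728, 0.201, 0.071)
t=1.400: state=(0.710, 0.211, 0.079)
t=1.500: state=(0.691, 0.221, 0.087)
t=1.600: state=(0.672, 0.232, 0.096)
t=1.700: state=(0.653, 0.242, 0.105)
t=1.800: state=(0.633, 0.252, 0.115)
t=1.900: state=(0.613, 0.262, 0.125)
t=2.000: state=(0.594, 0.271, 0.135)
t=2.100: state=(0.574, 0.280, 0.146)
t=2.200: state=(0.554, 0.289, 0.157)
t=2.300: state=(0.534, 0.297, 0.169)
t=2.400: state=(0.515, 0.305, 0.180)
t=2.500: state=(0.495, 0.312, 0.192)
t=2.600: state=(0.476, 0.319, 0.205)
t=2.700: state=(0.458, 0.325, 0.217)

(S, I, R) = (0.458, 0.325, 0.217)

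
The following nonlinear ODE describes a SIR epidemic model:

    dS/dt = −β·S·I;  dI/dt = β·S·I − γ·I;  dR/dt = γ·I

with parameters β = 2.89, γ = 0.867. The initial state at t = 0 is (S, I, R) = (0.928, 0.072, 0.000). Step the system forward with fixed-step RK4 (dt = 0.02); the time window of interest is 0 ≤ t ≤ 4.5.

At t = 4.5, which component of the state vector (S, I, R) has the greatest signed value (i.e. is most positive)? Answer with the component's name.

largest component: R

t=0.000: state=(0.928, 0.072, 0.000)
step 1 (dt=0.02): k1=(-0.193, 0.131, 0.062), k2=(-0.196, 0.133, 0.064), k3=(-0.196, 0.133, 0.064), k4=(-0.199, 0.135, 0.065); state += dt/6·(k1+2k2+2k3+k4)
t=0.020: state=(0.924, 0.075, 0.001)
t=0.040: state=(0.920, 0.077, 0.003)
t=0.060: state=(0.916, 0.080, 0.004)
continuing one RK4 step at a time; state shown every 10 steps (Δt=0.2):
t=0.200: state=(0.883, 0.102, 0.015)
t=0.400: state=(0.823, 0.141, 0.036)
t=0.600: state=(0.749, 0.187, 0.064)
t=0.800: state=(0.663, 0.236, 0.101)
t=1.000: state=(0.570, 0.284, 0.146)
t=1.200: state=(0.478, 0.323, 0.199)
t=1.400: state=(0.394, 0.349, 0.257)
t=1.600: state=(0.320, 0.361, 0.319)
t=1.800: state=(0.260, 0.358, 0.381)
t=2.000: state=(0.212, 0.345, 0.443)
t=2.200: state=(0.175, 0.324, 0.501)
t=2.400: state=(0.146, 0.299, 0.555)
t=2.600: state=(0.124, 0.272, 0.604)
t=2.800: state=(0.107, 0.244, 0.649)
t=3.000: state=(0.093, 0.218, 0.689)
t=3.200: state=(0.083, 0.192, 0.725)
t=3.400: state=(0.075, 0.169, 0.756)
t=3.600: state=(0.068, 0.148, 0.784)
t=3.800: state=(0.063, 0.130, 0.808)
t=4.000: state=(0.059, 0.113, 0.829)
t=4.200: state=(0.055, 0.098, 0.847)
t=4.400: state=(0.052, 0.085, 0.863)
t=4.500: state=(0.051, 0.079, 0.870)
compare at T: S=0.051, I=0.079, R=0.870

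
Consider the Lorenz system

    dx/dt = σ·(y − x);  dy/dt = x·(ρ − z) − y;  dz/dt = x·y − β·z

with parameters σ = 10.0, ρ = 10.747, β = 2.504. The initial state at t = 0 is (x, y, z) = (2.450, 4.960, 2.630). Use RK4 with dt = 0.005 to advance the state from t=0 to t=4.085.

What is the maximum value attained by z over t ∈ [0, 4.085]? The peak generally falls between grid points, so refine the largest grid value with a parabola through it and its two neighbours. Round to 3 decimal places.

t=0.000: state=(2.450, 4.960, 2.630)
step 1 (dt=0.005): k1=(25.100, 14.927, 5.566), k2=(24.846, 15.364, 5.937), k3=(24.863, 15.355, 5.934), k4=(24.625, 15.783, 6.306); state += dt/6·(k1+2k2+2k3+k4)
t=0.005: state=(2.574, 5.037, 2.660)
t=0.010: state=(2.696, 5.118, 2.693)
t=0.015: state=(2.817, 5.203, 2.730)
continuing one RK4 step at a time; state shown every 40 steps (Δt=0.2):
t=0.200: state=(7.086, 9.241, 7.566)
t=0.400: state=(7.506, 5.412, 14.907)
t=0.600: state=(3.079, 1.637, 11.414)
t=0.800: state=(1.875, 1.878, 7.482)
t=1.000: state=(2.600, 3.303, 5.411)
t=1.200: state=(4.736, 6.131, 6.071)
t=1.400: state=(7.108, 7.553, 10.847)
t=1.600: state=(5.627, 4.160, 12.727)
t=1.800: state=(3.398, 2.832, 9.881)
t=2.000: state=(3.246, 3.581, 7.547)
t=2.200: state=(4.511, 5.377, 7.323)
t=2.400: state=(6.119, 6.612, 9.803)
t=2.600: state=(5.794, 5.063, 11.704)
t=2.800: state=(4.277, 3.721, 10.371)
t=3.000: state=(3.872, 4.002, 8.622)
t=3.200: state=(4.607, 5.146, 8.269)
t=3.400: state=(5.611, 5.938, 9.656)
t=3.600: state=(5.549, 5.183, 10.905)
t=3.800: state=(4.652, 4.263, 10.298)
t=4.000: state=(4.294, 4.336, 9.155)
t=4.085: state=(4.400, 4.600, 8.883)
largest grid value and its neighbours: z(0.405)=14.91837, z(0.410)=14.92037, z(0.415)=14.91311
parabola through these three points peaks at t≈0.409 with z≈14.92074

max z = 14.921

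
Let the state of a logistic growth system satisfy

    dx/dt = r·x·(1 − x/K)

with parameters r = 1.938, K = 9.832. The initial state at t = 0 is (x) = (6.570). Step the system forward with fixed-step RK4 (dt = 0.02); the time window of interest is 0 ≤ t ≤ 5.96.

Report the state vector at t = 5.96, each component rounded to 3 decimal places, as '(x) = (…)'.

t=0.000: state=(6.570)
step 1 (dt=0.02): k1=(4.224), k2=(4.196), k3=(4.197), k4=(4.168); state += dt/6·(k1+2k2+2k3+k4)
t=0.020: state=(6.654)
t=0.040: state=(6.737)
t=0.060: state=(6.818)
continuing one RK4 step at a time; state shown every 10 steps (Δt=0.2):
t=0.200: state=(7.354)
t=0.400: state=(8.002)
t=0.600: state=(8.511)
t=0.800: state=(8.895)
t=1.000: state=(9.176)
t=1.200: state=(9.377)
t=1.400: state=(9.519)
t=1.600: state=(9.617)
t=1.800: state=(9.685)
t=2.000: state=(9.732)
t=2.200: state=(9.764)
t=2.400: state=(9.786)
t=2.600: state=(9.800)
t=2.800: state=(9.811)
t=3.000: state=(9.817)
t=3.200: state=(9.822)
t=3.400: state=(9.825)
t=3.600: state=(9.827)
t=3.800: state=(9.829)
t=4.000: state=(9.830)
t=4.200: state=(9.831)
t=4.400: state=(9.831)
t=4.600: state=(9.831)
t=4.800: state=(9.832)
t=5.000: state=(9.832)
t=5.200: state=(9.832)
t=5.400: state=(9.832)
t=5.600: state=(9.832)
t=5.800: state=(9.832)
t=5.960: state=(9.832)

(x) = (9.832)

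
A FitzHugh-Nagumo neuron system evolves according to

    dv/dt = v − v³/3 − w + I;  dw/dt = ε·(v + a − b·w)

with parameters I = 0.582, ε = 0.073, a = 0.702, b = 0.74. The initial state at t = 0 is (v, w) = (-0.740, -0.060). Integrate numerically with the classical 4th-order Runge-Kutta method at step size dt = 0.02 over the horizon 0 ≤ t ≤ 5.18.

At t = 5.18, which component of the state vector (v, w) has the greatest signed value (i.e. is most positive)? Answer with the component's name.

t=0.000: state=(-0.740, -0.060)
step 1 (dt=0.02): k1=(0.037, 0.000), k2=(0.037, 0.000), k3=(0.037, 0.000), k4=(0.037, 0.001); state += dt/6·(k1+2k2+2k3+k4)
t=0.020: state=(-0.739, -0.060)
t=0.040: state=(-0.739, -0.060)
t=0.060: state=(-0.738, -0.060)
continuing one RK4 step at a time; state shown every 10 steps (Δt=0.2):
t=0.200: state=(-0.732, -0.060)
t=0.400: state=(-0.724, -0.060)
t=0.600: state=(-0.715, -0.059)
t=0.800: state=(-0.704, -0.059)
t=1.000: state=(-0.693, -0.058)
t=1.200: state=(-0.681, -0.057)
t=1.400: state=(-0.668, -0.056)
t=1.600: state=(-0.653, -0.055)
t=1.800: state=(-0.637, -0.054)
t=2.000: state=(-0.620, -0.052)
t=2.200: state=(-0.600, -0.050)
t=2.400: state=(-0.578, -0.048)
t=2.600: state=(-0.553, -0.045)
t=2.800: state=(-0.526, -0.042)
t=3.000: state=(-0.494, -0.039)
t=3.200: state=(-0.458, -0.036)
t=3.400: state=(-0.417, -0.031)
t=3.600: state=(-0.370, -0.027)
t=3.800: state=(-0.314, -0.021)
t=4.000: state=(-0.249, -0.015)
t=4.200: state=(-0.173, -0.007)
t=4.400: state=(-0.081, 0.001)
t=4.600: state=(0.029, 0.011)
t=4.800: state=(0.160, 0.022)
t=5.000: state=(0.317, 0.036)
t=5.180: state=(0.482, 0.050)
compare at T: v=0.482, w=0.050

largest component: v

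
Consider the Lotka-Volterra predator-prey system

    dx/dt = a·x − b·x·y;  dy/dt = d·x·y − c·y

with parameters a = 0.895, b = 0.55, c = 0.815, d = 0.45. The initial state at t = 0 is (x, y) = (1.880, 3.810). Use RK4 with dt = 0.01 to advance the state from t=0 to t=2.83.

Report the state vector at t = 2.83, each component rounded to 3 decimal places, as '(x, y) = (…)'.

(x, y) = (0.606, 1.004)

t=0.000: state=(1.880, 3.810)
step 1 (dt=0.01): k1=(-2.257, 0.118), k2=(-2.244, 0.099), k3=(-2.244, 0.099), k4=(-2.231, 0.080); state += dt/6·(k1+2k2+2k3+k4)
t=0.010: state=(1.858, 3.811)
t=0.020: state=(1.835, 3.812)
t=0.030: state=(1.813, 3.812)
continuing one RK4 step at a time; state shown every 10 steps (Δt=0.1):
t=0.100: state=(1.667, 3.803)
t=0.200: state=(1.481, 3.762)
t=0.300: state=(1.319, 3.693)
t=0.400: state=(1.180, 3.601)
t=0.500: state=(1.062, 3.490)
t=0.600: state=(0.962, 3.367)
t=0.700: state=(0.877, 3.234)
t=0.800: state=(0.806, 3.096)
t=0.900: state=(0.746, 2.955)
t=1.000: state=(0.696, 2.814)
t=1.100: state=(0.655, 2.673)
t=1.200: state=(0.621, 2.536)
t=1.300: state=(0.593, 2.402)
t=1.400: state=(0.570, 2.273)
t=1.500: state=(0.552, 2.148)
t=1.600: state=(0.538, 2.029)
t=1.700: state=(0.528, 1.916)
t=1.800: state=(0.521, 1.808)
t=1.900: state=(0.518, 1.706)
t=2.000: state=(0.517, 1.609)
t=2.100: state=(0.519, 1.518)
t=2.200: state=(0.523, 1.433)
t=2.300: state=(0.530, 1.352)
t=2.400: state=(0.539, 1.277)
t=2.500: state=(0.551, 1.206)
t=2.600: state=(0.564, 1.140)
t=2.700: state=(0.581, 1.078)
t=2.800: state=(0.600, 1.020)
t=2.830: state=(0.606, 1.004)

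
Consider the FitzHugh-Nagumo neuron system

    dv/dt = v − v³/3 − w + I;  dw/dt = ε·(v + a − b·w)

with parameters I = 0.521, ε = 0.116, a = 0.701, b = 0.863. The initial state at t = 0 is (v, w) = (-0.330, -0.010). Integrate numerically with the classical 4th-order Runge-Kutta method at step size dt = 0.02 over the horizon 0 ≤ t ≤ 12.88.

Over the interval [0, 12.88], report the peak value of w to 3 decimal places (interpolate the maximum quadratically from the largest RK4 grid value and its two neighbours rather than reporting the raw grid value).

max w = 1.436

t=0.000: state=(-0.330, -0.010)
step 1 (dt=0.02): k1=(0.213, 0.044), k2=(0.214, 0.044), k3=(0.214, 0.044), k4=(0.216, 0.044); state += dt/6·(k1+2k2+2k3+k4)
t=0.020: state=(-0.326, -0.009)
t=0.040: state=(-0.321, -0.008)
t=0.060: state=(-0.317, -0.007)
continuing one RK4 step at a time; state shown every 25 steps (Δt=0.5):
t=0.500: state=(-0.202, 0.015)
t=1.000: state=(-0.013, 0.047)
t=1.500: state=(0.272, 0.092)
t=2.000: state=(0.686, 0.153)
t=2.500: state=(1.171, 0.238)
t=3.000: state=(1.535, 0.344)
t=3.500: state=(1.689, 0.459)
t=4.000: state=(1.715, 0.573)
t=4.500: state=(1.689, 0.681)
t=5.000: state=(1.644, 0.782)
t=5.500: state=(1.593, 0.875)
t=6.000: state=(1.537, 0.960)
t=6.500: state=(1.480, 1.038)
t=7.000: state=(1.420, 1.109)
t=7.500: state=(1.357, 1.173)
t=8.000: state=(1.291, 1.231)
t=8.500: state=(1.221, 1.281)
t=9.000: state=(1.145, 1.325)
t=9.500: state=(1.060, 1.363)
t=10.000: state=(0.964, 1.393)
t=10.500: state=(0.851, 1.416)
t=11.000: state=(0.711, 1.431)
t=11.500: state=(0.524, 1.436)
t=12.000: state=(0.256, 1.428)
t=12.500: state=(-0.161, 1.401)
t=12.880: state=(-0.624, 1.363)
largest grid value and its neighbours: w(11.440)=1.43593, w(11.460)=1.43595, w(11.480)=1.43595
parabola through these three points peaks at t≈11.467 with w≈1.43595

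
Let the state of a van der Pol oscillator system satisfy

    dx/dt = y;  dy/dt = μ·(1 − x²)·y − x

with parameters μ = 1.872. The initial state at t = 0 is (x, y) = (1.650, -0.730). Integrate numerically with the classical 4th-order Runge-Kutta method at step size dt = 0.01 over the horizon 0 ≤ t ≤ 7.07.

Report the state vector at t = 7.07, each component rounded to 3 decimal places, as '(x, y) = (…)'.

(x, y) = (1.757, -0.409)

t=0.000: state=(1.650, -0.730)
step 1 (dt=0.01): k1=(-0.730, 0.704), k2=(-0.726, 0.680), k3=(-0.727, 0.680), k4=(-0.723, 0.657); state += dt/6·(k1+2k2+2k3+k4)
t=0.010: state=(1.643, -0.723)
t=0.020: state=(1.636, -0.717)
t=0.030: state=(1.628, -0.711)
continuing one RK4 step at a time; state shown every 25 steps (Δt=0.25):
t=0.250: state=(1.480, -0.659)
t=0.500: state=(1.311, -0.708)
t=0.750: state=(1.119, -0.840)
t=1.000: state=(0.881, -1.089)
t=1.250: state=(0.557, -1.559)
t=1.500: state=(0.066, -2.452)
t=1.750: state=(-0.698, -3.598)
t=2.000: state=(-1.560, -2.768)
t=2.250: state=(-1.970, -0.680)
t=2.500: state=(-2.021, 0.103)
t=2.750: state=(-1.965, 0.296)
t=3.000: state=(-1.883, 0.358)
t=3.250: state=(-1.788, 0.398)
t=3.500: state=(-1.684, 0.438)
t=3.750: state=(-1.568, 0.489)
t=4.000: state=(-1.438, 0.558)
t=4.250: state=(-1.287, 0.656)
t=4.500: state=(-1.105, 0.809)
t=4.750: state=(-0.874, 1.065)
t=5.000: state=(-0.555, 1.533)
t=5.250: state=(-0.073, 2.412)
t=5.500: state=(0.680, 3.556)
t=5.750: state=(1.540, 2.801)
t=6.000: state=(1.961, 0.715)
t=6.250: state=(2.016, -0.093)
t=6.500: state=(1.962, -0.294)
t=6.750: state=(1.880, -0.358)
t=7.000: state=(1.785, -0.398)
t=7.070: state=(1.757, -0.409)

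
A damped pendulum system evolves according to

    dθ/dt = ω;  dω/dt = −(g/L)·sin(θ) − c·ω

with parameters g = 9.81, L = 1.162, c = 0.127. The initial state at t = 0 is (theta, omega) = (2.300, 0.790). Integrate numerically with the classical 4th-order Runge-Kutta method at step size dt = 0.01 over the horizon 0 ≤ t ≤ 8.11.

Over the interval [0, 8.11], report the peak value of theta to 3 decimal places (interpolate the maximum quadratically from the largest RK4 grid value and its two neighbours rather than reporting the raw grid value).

max theta = 2.350

t=0.000: state=(2.300, 0.790)
step 1 (dt=0.01): k1=(0.790, -6.396), k2=(0.758, -6.369), k3=(0.758, -6.370), k4=(0.726, -6.345); state += dt/6·(k1+2k2+2k3+k4)
t=0.010: state=(2.308, 0.726)
t=0.020: state=(2.315, 0.663)
t=0.030: state=(2.321, 0.600)
continuing one RK4 step at a time; state shown every 50 steps (Δt=0.5):
t=0.500: state=(1.916, -2.445)
t=1.000: state=(-0.173, -5.100)
t=1.500: state=(-1.912, -1.422)
t=2.000: state=(-1.658, 2.454)
t=2.500: state=(0.360, 4.600)
t=3.000: state=(1.784, 0.766)
t=3.500: state=(1.143, -3.282)
t=4.000: state=(-0.885, -3.517)
t=4.500: state=(-1.617, 0.649)
t=5.000: state=(-0.333, 4.024)
t=5.500: state=(1.326, 1.692)
t=6.000: state=(1.124, -2.421)
t=6.500: state=(-0.592, -3.326)
t=7.000: state=(-1.353, 0.497)
t=7.500: state=(-0.213, 3.511)
t=8.000: state=(1.165, 1.211)
t=8.110: state=(1.249, 0.330)
largest grid value and its neighbours: theta(0.120)=2.34997, theta(0.130)=2.35018, theta(0.140)=2.34978
parabola through these three points peaks at t≈0.128 with theta≈2.35018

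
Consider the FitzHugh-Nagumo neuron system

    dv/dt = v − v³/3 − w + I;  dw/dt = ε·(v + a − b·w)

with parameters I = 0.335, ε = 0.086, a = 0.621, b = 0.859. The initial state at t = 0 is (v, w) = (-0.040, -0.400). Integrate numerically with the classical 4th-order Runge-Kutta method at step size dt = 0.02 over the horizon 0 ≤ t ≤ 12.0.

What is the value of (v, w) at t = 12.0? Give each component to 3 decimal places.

(v, w) = (0.884, 1.202)

t=0.000: state=(-0.040, -0.400)
step 1 (dt=0.02): k1=(0.695, 0.080), k2=(0.701, 0.080), k3=(0.701, 0.080), k4=(0.707, 0.081); state += dt/6·(k1+2k2+2k3+k4)
t=0.020: state=(-0.026, -0.398)
t=0.040: state=(-0.012, -0.397)
t=0.060: state=(0.003, -0.395)
continuing one RK4 step at a time; state shown every 25 steps (Δt=0.5):
t=0.500: state=(0.395, -0.352)
t=1.000: state=(1.002, -0.284)
t=1.500: state=(1.557, -0.193)
t=2.000: state=(1.813, -0.087)
t=2.500: state=(1.867, 0.020)
t=3.000: state=(1.853, 0.124)
t=3.500: state=(1.819, 0.223)
t=4.000: state=(1.779, 0.318)
t=4.500: state=(1.738, 0.406)
t=5.000: state=(1.696, 0.490)
t=5.500: state=(1.653, 0.570)
t=6.000: state=(1.609, 0.644)
t=6.500: state=(1.564, 0.714)
t=7.000: state=(1.519, 0.779)
t=7.500: state=(1.471, 0.840)
t=8.000: state=(1.423, 0.897)
t=8.500: state=(1.372, 0.950)
t=9.000: state=(1.319, 0.998)
t=9.500: state=(1.263, 1.043)
t=10.000: state=(1.202, 1.083)
t=10.500: state=(1.137, 1.120)
t=11.000: state=(1.064, 1.152)
t=11.500: state=(0.981, 1.179)
t=12.000: state=(0.884, 1.202)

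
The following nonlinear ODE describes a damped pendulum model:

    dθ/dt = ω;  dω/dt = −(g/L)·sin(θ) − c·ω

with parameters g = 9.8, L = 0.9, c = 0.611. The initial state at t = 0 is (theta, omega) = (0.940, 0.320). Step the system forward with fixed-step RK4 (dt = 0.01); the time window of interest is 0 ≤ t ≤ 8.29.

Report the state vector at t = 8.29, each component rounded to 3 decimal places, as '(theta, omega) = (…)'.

t=0.000: state=(0.940, 0.320)
step 1 (dt=0.01): k1=(0.320, -8.989), k2=(0.275, -8.972), k3=(0.275, -8.970), k4=(0.230, -8.952); state += dt/6·(k1+2k2+2k3+k4)
t=0.010: state=(0.943, 0.230)
t=0.020: state=(0.945, 0.141)
t=0.030: state=(0.946, 0.052)
continuing one RK4 step at a time; state shown every 50 steps (Δt=0.5):
t=0.500: state=(0.190, -2.604)
t=1.000: state=(-0.685, -0.253)
t=1.500: state=(-0.113, 1.939)
t=2.000: state=(0.508, 0.082)
t=2.500: state=(0.043, -1.439)
t=3.000: state=(-0.376, 0.063)
t=3.500: state=(0.005, 1.055)
t=4.000: state=(0.276, -0.156)
t=4.500: state=(-0.034, -0.761)
t=5.000: state=(-0.199, 0.201)
t=5.500: state=(0.048, 0.537)
t=6.000: state=(0.141, -0.212)
t=6.500: state=(-0.052, -0.371)
t=7.000: state=(-0.098, 0.201)
t=7.500: state=(0.050, 0.249)
t=8.000: state=(0.066, -0.178)
t=8.290: state=(-0.001, -0.245)

(theta, omega) = (-0.001, -0.245)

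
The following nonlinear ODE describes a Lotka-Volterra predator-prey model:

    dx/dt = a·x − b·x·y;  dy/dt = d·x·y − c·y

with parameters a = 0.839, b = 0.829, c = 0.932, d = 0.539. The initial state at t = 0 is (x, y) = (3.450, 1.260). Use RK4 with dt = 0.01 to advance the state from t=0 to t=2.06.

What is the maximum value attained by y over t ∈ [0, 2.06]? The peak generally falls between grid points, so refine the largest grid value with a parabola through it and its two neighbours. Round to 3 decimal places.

max y = 2.137

t=0.000: state=(3.450, 1.260)
step 1 (dt=0.01): k1=(-0.709, 1.169), k2=(-0.725, 1.172), k3=(-0.725, 1.172), k4=(-0.741, 1.175); state += dt/6·(k1+2k2+2k3+k4)
t=0.010: state=(3.443, 1.272)
t=0.020: state=(3.435, 1.283)
t=0.030: state=(3.427, 1.295)
continuing one RK4 step at a time; state shown every 10 steps (Δt=0.1):
t=0.100: state=(3.363, 1.379)
t=0.200: state=(3.246, 1.502)
t=0.300: state=(3.101, 1.624)
t=0.400: state=(2.933, 1.741)
t=0.500: state=(2.749, 1.848)
t=0.600: state=(2.555, 1.942)
t=0.700: state=(2.357, 2.020)
t=0.800: state=(2.163, 2.079)
t=0.900: state=(1.976, 2.117)
t=1.000: state=(1.802, 2.135)
t=1.100: state=(1.641, 2.134)
t=1.200: state=(1.496, 2.116)
t=1.300: state=(1.367, 2.082)
t=1.400: state=(1.254, 2.035)
t=1.500: state=(1.154, 1.978)
t=1.600: state=(1.068, 1.913)
t=1.700: state=(0.994, 1.843)
t=1.800: state=(0.931, 1.768)
t=1.900: state=(0.877, 1.691)
t=2.000: state=(0.832, 1.613)
t=2.060: state=(0.808, 1.566)
largest grid value and its neighbours: y(1.030)=2.13674, y(1.040)=2.13691, y(1.050)=2.13689
parabola through these three points peaks at t≈1.044 with y≈2.13693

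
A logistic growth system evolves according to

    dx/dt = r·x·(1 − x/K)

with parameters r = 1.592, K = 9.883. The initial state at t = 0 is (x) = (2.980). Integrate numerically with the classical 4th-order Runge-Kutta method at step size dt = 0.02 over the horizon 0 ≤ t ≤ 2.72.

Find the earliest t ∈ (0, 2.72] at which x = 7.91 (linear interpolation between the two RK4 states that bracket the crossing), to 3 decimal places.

t = 1.400

t=0.000: state=(2.980)
step 1 (dt=0.02): k1=(3.314), k2=(3.334), k3=(3.335), k4=(3.355); state += dt/6·(k1+2k2+2k3+k4)
t=0.020: state=(3.047)
t=0.040: state=(3.114)
t=0.060: state=(3.183)
continuing one RK4 step at a time; state shown every 5 steps (Δt=0.1):
t=0.100: state=(3.321)
t=0.200: state=(3.681)
t=0.300: state=(4.056)
t=0.400: state=(4.441)
t=0.500: state=(4.833)
t=0.600: state=(5.226)
t=0.700: state=(5.615)
t=0.800: state=(5.996)
t=0.900: state=(6.365)
t=1.000: state=(6.717)
t=1.100: state=(7.049)
t=1.200: state=(7.360)
t=1.300: state=(7.647)
t=1.380: state=(7.860)
next step: t=1.400: state=(7.910) — x has crossed 7.91
linear interpolation between t=1.380 (7.85955) and t=1.400 (7.91031) → t≈1.400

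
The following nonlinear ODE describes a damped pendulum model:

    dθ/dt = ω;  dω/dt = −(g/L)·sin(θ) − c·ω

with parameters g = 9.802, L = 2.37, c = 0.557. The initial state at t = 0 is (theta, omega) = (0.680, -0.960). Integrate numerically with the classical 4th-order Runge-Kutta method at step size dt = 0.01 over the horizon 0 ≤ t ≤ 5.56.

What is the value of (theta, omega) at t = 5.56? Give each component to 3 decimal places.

t=0.000: state=(0.680, -0.960)
step 1 (dt=0.01): k1=(-0.960, -2.066), k2=(-0.970, -2.045), k3=(-0.970, -2.045), k4=(-0.980, -2.023); state += dt/6·(k1+2k2+2k3+k4)
t=0.010: state=(0.670, -0.980)
t=0.020: state=(0.660, -1.000)
t=0.030: state=(0.650, -1.020)
continuing one RK4 step at a time; state shown every 20 steps (Δt=0.2):
t=0.200: state=(0.453, -1.280)
t=0.400: state=(0.182, -1.388)
t=0.600: state=(-0.088, -1.275)
t=0.800: state=(-0.316, -0.979)
t=1.000: state=(-0.472, -0.570)
t=1.200: state=(-0.541, -0.125)
t=1.400: state=(-0.524, 0.290)
t=1.600: state=(-0.431, 0.622)
t=1.800: state=(-0.283, 0.831)
t=2.000: state=(-0.108, 0.895)
t=2.200: state=(0.065, 0.815)
t=2.400: state=(0.210, 0.618)
t=2.600: state=(0.308, 0.348)
t=2.800: state=(0.348, 0.056)
t=3.000: state=(0.332, -0.214)
t=3.200: state=(0.266, -0.425)
t=3.400: state=(0.167, -0.549)
t=3.600: state=(0.053, -0.577)
t=3.800: state=(-0.057, -0.513)
t=4.000: state=(-0.147, -0.377)
t=4.200: state=(-0.205, -0.197)
t=4.400: state=(-0.225, -0.007)
t=4.600: state=(-0.209, 0.165)
t=4.800: state=(-0.162, 0.293)
t=5.000: state=(-0.096, 0.363)
t=5.200: state=(-0.021, 0.370)
t=5.400: state=(0.049, 0.319)
t=5.560: state=(0.094, 0.246)

(theta, omega) = (0.094, 0.246)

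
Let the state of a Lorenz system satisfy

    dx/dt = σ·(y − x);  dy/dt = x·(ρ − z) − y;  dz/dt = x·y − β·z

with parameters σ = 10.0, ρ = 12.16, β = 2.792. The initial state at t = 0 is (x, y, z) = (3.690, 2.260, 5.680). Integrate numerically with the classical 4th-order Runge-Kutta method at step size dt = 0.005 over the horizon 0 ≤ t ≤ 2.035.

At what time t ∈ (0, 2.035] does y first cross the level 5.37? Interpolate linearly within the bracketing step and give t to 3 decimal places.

t = 0.154

t=0.000: state=(3.690, 2.260, 5.680)
step 1 (dt=0.005): k1=(-14.300, 21.651, -7.519), k2=(-13.401, 21.434, -7.350), k3=(-13.429, 21.448, -7.348), k4=(-12.556, 21.242, -7.180); state += dt/6·(k1+2k2+2k3+k4)
t=0.005: state=(3.623, 2.367, 5.643)
t=0.010: state=(3.564, 2.473, 5.608)
t=0.015: state=(3.514, 2.576, 5.575)
continuing one RK4 step at a time; state shown every 20 steps (Δt=0.1):
t=0.100: state=(3.523, 4.246, 5.285)
t=0.150: state=(4.027, 5.288, 5.436)
next step: t=0.155: state=(4.091, 5.398, 5.468) — y has crossed 5.37
linear interpolation between t=0.150 (5.28822) and t=0.155 (5.39764) → t≈0.154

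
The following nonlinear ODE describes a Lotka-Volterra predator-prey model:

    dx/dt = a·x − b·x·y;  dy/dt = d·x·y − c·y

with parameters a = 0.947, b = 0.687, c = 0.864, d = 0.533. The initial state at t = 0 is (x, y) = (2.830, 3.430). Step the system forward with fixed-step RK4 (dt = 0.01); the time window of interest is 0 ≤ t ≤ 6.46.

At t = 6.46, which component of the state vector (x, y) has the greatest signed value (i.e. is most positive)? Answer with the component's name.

largest component: x

t=0.000: state=(2.830, 3.430)
step 1 (dt=0.01): k1=(-3.989, 2.210), k2=(-3.982, 2.181), k3=(-3.982, 2.181), k4=(-3.974, 2.151); state += dt/6·(k1+2k2+2k3+k4)
t=0.010: state=(2.790, 3.452)
t=0.020: state=(2.751, 3.473)
t=0.030: state=(2.711, 3.494)
continuing one RK4 step at a time; state shown every 25 steps (Δt=0.25):
t=0.250: state=(1.919, 3.783)
t=0.500: state=(1.266, 3.758)
t=0.750: state=(0.860, 3.480)
t=1.000: state=(0.619, 3.090)
t=1.250: state=(0.478, 2.677)
t=1.500: state=(0.396, 2.285)
t=1.750: state=(0.349, 1.934)
t=2.000: state=(0.326, 1.630)
t=2.250: state=(0.320, 1.371)
t=2.500: state=(0.326, 1.153)
t=2.750: state=(0.345, 0.971)
t=3.000: state=(0.375, 0.821)
t=3.250: state=(0.417, 0.697)
t=3.500: state=(0.473, 0.596)
t=3.750: state=(0.545, 0.514)
t=4.000: state=(0.636, 0.448)
t=4.250: state=(0.750, 0.395)
t=4.500: state=(0.891, 0.355)
t=4.750: state=(1.065, 0.326)
t=5.000: state=(1.278, 0.307)
t=5.250: state=(1.537, 0.298)
t=5.500: state=(1.851, 0.301)
t=5.750: state=(2.224, 0.318)
t=6.000: state=(2.661, 0.354)
t=6.250: state=(3.157, 0.420)
t=6.460: state=(3.603, 0.512)
compare at T: x=3.603, y=0.512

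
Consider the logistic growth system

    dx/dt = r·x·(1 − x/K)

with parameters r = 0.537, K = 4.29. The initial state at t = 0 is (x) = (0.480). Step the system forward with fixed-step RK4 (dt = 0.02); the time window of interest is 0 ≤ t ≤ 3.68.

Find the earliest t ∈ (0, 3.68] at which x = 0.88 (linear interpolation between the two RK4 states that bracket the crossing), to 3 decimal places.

t = 1.335

t=0.000: state=(0.480)
step 1 (dt=0.02): k1=(0.229), k2=(0.230), k3=(0.230), k4=(0.231); state += dt/6·(k1+2k2+2k3+k4)
t=0.020: state=(0.485)
t=0.040: state=(0.489)
t=0.060: state=(0.494)
continuing one RK4 step at a time; state shown every 10 steps (Δt=0.2):
t=0.200: state=(0.528)
t=0.400: state=(0.579)
t=0.600: state=(0.635)
t=0.800: state=(0.696)
t=1.000: state=(0.761)
t=1.200: state=(0.830)
t=1.320: state=(0.874)
next step: t=1.340: state=(0.882) — x has crossed 0.88
linear interpolation between t=1.320 (0.87427) and t=1.340 (0.88177) → t≈1.335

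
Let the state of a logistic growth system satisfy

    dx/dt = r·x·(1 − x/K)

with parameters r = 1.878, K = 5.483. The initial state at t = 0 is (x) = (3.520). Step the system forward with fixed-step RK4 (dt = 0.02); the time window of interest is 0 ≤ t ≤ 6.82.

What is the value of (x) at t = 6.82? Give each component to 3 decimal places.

t=0.000: state=(3.520)
step 1 (dt=0.02): k1=(2.367), k2=(2.354), k3=(2.354), k4=(2.341); state += dt/6·(k1+2k2+2k3+k4)
t=0.020: state=(3.567)
t=0.040: state=(3.614)
t=0.060: state=(3.660)
continuing one RK4 step at a time; state shown every 25 steps (Δt=0.5):
t=0.500: state=(4.501)
t=1.000: state=(5.052)
t=1.500: state=(5.306)
t=2.000: state=(5.412)
t=2.500: state=(5.455)
t=3.000: state=(5.472)
t=3.500: state=(5.479)
t=4.000: state=(5.481)
t=4.500: state=(5.482)
t=5.000: state=(5.483)
t=5.500: state=(5.483)
t=6.000: state=(5.483)
t=6.500: state=(5.483)
t=6.820: state=(5.483)

(x) = (5.483)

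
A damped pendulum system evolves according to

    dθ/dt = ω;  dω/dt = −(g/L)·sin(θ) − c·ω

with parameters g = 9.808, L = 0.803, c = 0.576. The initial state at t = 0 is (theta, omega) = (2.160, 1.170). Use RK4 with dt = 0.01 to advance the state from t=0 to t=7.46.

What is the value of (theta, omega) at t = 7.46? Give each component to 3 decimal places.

t=0.000: state=(2.160, 1.170)
step 1 (dt=0.01): k1=(1.170, -10.829), k2=(1.116, -10.758), k3=(1.116, -10.760), k4=(1.062, -10.690); state += dt/6·(k1+2k2+2k3+k4)
t=0.010: state=(2.171, 1.062)
t=0.020: state=(2.181, 0.956)
t=0.030: state=(2.190, 0.851)
continuing one RK4 step at a time; state shown every 25 steps (Δt=0.25):
t=0.250: state=(2.139, -1.286)
t=0.500: state=(1.509, -3.786)
t=0.750: state=(0.308, -5.421)
t=1.000: state=(-0.908, -3.776)
t=1.250: state=(-1.457, -0.601)
t=1.500: state=(-1.236, 2.277)
t=1.750: state=(-0.406, 4.043)
t=2.000: state=(0.559, 3.210)
t=2.250: state=(1.053, 0.635)
t=2.500: state=(0.885, -1.869)
t=2.750: state=(0.221, -3.128)
t=3.000: state=(-0.494, -2.254)
t=3.250: state=(-0.802, -0.136)
t=3.500: state=(-0.581, 1.772)
t=3.750: state=(-0.025, 2.388)
t=4.000: state=(0.472, 1.368)
t=4.250: state=(0.600, -0.359)
t=4.500: state=(0.331, -1.642)
t=4.750: state=(-0.117, -1.711)
t=5.000: state=(-0.428, -0.647)
t=5.250: state=(-0.419, 0.680)
t=5.500: state=(-0.139, 1.403)
t=5.750: state=(0.195, 1.107)
t=6.000: state=(0.356, 0.125)
t=6.250: state=(0.262, -0.806)
t=6.500: state=(0.008, -1.087)
t=6.750: state=(-0.217, -0.610)
t=7.000: state=(-0.268, 0.204)
t=7.250: state=(-0.136, 0.776)
t=7.460: state=(0.038, 0.802)

(theta, omega) = (0.038, 0.802)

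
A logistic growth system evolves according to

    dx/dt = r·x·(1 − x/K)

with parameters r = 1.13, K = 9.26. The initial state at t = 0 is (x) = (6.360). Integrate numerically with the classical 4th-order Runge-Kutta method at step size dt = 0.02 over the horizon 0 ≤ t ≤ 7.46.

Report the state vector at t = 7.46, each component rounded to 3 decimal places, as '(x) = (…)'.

t=0.000: state=(6.360)
step 1 (dt=0.02): k1=(2.251), k2=(2.241), k3=(2.241), k4=(2.232); state += dt/6·(k1+2k2+2k3+k4)
t=0.020: state=(6.405)
t=0.040: state=(6.449)
t=0.060: state=(6.493)
continuing one RK4 step at a time; state shown every 25 steps (Δt=0.5):
t=0.500: state=(7.354)
t=1.000: state=(8.071)
t=1.500: state=(8.545)
t=2.000: state=(8.839)
t=2.500: state=(9.016)
t=3.000: state=(9.120)
t=3.500: state=(9.180)
t=4.000: state=(9.214)
t=4.500: state=(9.234)
t=5.000: state=(9.245)
t=5.500: state=(9.252)
t=6.000: state=(9.255)
t=6.500: state=(9.257)
t=7.000: state=(9.258)
t=7.460: state=(9.259)

(x) = (9.259)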